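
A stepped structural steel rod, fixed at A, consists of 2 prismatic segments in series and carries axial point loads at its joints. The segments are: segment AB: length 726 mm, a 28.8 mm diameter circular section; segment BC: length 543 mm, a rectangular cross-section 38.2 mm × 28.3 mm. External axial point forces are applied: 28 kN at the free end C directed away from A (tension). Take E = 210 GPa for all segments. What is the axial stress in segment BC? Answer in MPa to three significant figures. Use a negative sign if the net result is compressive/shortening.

25.9 MPa

Internal axial forces (sectioning from the free end, tension +): N_BC = 28 kN, N_AB = 28 kN.
A_BC = 1081 mm².
σ_BC = N_BC/A_BC = 28000/1081 = 25.9 MPa.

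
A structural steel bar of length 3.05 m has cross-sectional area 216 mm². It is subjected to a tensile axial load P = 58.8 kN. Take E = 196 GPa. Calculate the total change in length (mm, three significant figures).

δ_mech = NL/(AE) = 58800·3050/(216·196000) = 4.236 mm.

4.24 mm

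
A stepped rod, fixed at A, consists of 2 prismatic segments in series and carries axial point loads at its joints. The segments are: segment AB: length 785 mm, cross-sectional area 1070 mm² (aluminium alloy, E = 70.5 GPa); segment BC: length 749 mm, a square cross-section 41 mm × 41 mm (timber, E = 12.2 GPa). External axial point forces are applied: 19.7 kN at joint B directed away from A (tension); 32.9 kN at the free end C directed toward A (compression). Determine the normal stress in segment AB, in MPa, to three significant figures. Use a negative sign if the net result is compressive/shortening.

Internal axial forces (sectioning from the free end, tension +): N_BC = -32.9 kN, N_AB = -13.2 kN.
σ_AB = N_AB/A_AB = -13200/1070 = -12.34 MPa.

-12.3 MPa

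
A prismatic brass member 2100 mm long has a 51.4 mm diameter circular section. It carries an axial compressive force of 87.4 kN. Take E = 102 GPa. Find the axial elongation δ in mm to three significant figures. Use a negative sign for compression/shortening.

-0.867 mm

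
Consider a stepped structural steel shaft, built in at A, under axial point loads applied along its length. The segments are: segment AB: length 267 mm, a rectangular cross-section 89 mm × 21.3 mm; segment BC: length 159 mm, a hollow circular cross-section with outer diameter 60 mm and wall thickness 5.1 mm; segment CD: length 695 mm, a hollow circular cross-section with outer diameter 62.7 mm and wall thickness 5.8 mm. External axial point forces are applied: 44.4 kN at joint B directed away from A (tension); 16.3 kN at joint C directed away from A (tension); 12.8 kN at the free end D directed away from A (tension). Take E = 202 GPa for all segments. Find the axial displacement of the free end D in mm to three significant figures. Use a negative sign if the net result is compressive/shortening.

0.120 mm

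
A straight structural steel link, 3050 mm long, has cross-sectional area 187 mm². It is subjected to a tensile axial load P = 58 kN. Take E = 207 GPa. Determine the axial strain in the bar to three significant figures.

0.00150

σ = N/A = 310.2 MPa; ε = σ/E = 310.2/207000 = 1.498e-03.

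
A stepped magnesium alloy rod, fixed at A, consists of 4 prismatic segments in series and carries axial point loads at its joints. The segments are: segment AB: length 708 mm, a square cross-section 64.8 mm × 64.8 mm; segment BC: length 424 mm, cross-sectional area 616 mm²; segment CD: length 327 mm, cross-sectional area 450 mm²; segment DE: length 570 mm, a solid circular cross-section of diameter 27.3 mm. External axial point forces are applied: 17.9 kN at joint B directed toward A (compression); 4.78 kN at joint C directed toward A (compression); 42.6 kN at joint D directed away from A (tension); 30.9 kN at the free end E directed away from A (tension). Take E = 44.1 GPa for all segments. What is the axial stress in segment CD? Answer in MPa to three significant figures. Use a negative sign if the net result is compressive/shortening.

163 MPa

Internal axial forces (sectioning from the free end, tension +): N_DE = 30.9 kN, N_CD = 73.5 kN, N_BC = 68.72 kN, N_AB = 50.82 kN.
σ_CD = N_CD/A_CD = 73500/450 = 163.3 MPa.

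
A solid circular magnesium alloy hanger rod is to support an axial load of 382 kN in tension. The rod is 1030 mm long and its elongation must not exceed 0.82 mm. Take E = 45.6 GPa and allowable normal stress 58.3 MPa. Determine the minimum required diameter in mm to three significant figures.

Required area A ≥ P/σ_allow = 382000/58.3 = 6552 mm².
For a solid circular section, d ≥ √(4A/π) = 91.34 mm.
Elongation limit: A ≥ PL/(Eδ_allow) = 382000·1030/(45600·0.82) = 10520 mm² ⇒ d ≥ 115.7 mm.
The elongation limit governs.

116 mm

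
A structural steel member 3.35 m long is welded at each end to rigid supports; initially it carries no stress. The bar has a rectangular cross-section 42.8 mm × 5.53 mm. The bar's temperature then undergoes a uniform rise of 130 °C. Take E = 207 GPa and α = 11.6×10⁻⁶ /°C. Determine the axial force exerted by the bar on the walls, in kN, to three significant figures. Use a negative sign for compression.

Free thermal expansion αLΔT = 11.6e-6 · 3350 · 130 = 5.052 mm.
The walls impose strain ε = −(5.052)/3350 = -1.5080e-03; σ = Eε = 207000 · -1.5080e-03 = -312.2 MPa.
Wall reaction R = σ·A = -312.2·236.7 = -73880 N = -73.88 kN.

-73.9 kN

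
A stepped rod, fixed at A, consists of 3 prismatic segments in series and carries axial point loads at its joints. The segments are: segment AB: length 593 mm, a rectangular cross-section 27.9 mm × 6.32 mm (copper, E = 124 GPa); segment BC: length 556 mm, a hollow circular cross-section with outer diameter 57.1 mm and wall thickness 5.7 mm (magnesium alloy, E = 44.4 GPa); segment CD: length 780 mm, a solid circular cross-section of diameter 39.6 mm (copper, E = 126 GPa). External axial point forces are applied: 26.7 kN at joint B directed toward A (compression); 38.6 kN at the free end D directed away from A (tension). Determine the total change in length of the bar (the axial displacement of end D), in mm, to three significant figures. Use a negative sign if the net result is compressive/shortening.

1.04 mm

Internal axial forces (sectioning from the free end, tension +): N_CD = 38.6 kN, N_BC = 38.6 kN, N_AB = 11.9 kN.
A_AB = 176.3 mm².
A_BC = 920.4 mm².
A_CD = 1232 mm².
δ_AB = 11900·593/(176.3·124000) = 0.3227 mm
δ_BC = 38600·556/(920.4·44400) = 0.5252 mm
δ_CD = 38600·780/(1232·126000) = 0.194 mm
δ = Σδ_i = 1.042 mm.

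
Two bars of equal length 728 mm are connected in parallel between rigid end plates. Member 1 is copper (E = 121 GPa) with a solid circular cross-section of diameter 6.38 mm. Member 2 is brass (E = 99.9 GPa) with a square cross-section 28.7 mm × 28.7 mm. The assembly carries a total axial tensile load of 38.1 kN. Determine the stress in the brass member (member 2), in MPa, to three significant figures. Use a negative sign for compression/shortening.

44.2 MPa

A_1 = 31.97 mm².
A_2 = 823.7 mm².
Equal strain + equilibrium ⇒ each member carries load in proportion to AE: A₁E₁ = 3868000 N, A₂E₂ = 82290000 N, ΣAE = 86150000 N.
σ₂ = P·E₂/ΣAE = 38100·99900/86150000 = 44.18 MPa.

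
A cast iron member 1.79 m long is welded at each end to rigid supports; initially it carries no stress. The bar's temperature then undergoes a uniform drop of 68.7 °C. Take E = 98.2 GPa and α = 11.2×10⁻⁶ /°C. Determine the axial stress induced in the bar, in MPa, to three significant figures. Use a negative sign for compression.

75.6 MPa

Free thermal expansion αLΔT = 11.2e-6 · 1790 · -68.7 = -1.377 mm.
The walls impose strain ε = −(-1.377)/1790 = 7.6944e-04; σ = Eε = 98200 · 7.6944e-04 = 75.56 MPa.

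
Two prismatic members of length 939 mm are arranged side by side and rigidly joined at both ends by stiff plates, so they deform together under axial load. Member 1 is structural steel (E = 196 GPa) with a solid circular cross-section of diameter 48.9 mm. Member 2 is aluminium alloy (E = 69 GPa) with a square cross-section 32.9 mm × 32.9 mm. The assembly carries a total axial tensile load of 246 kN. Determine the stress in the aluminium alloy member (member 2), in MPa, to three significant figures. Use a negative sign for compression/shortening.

38.3 MPa

A_1 = 1878 mm².
A_2 = 1082 mm².
Equal strain + equilibrium ⇒ each member carries load in proportion to AE: A₁E₁ = 368100000 N, A₂E₂ = 74690000 N, ΣAE = 442800000 N.
σ₂ = P·E₂/ΣAE = 246000·69000/442800000 = 38.33 MPa.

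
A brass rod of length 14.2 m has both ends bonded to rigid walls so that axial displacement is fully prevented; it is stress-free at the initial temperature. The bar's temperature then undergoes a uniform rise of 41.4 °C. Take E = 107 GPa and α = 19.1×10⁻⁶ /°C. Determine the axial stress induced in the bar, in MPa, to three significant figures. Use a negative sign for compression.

-84.6 MPa

Free thermal expansion αLΔT = 19.1e-6 · 14200 · 41.4 = 11.23 mm.
The walls impose strain ε = −(11.23)/14200 = -7.9074e-04; σ = Eε = 107000 · -7.9074e-04 = -84.61 MPa.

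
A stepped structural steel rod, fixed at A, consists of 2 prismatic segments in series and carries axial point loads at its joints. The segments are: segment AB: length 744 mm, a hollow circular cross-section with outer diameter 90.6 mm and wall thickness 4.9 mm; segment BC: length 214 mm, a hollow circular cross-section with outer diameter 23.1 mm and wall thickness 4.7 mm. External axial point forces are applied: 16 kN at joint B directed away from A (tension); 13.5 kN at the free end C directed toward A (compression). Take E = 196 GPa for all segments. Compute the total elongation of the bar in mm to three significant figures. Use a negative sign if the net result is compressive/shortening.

Internal axial forces (sectioning from the free end, tension +): N_BC = -13.5 kN, N_AB = 2.5 kN.
A_AB = 1319 mm².
A_BC = 271.7 mm².
δ_AB = 2500·744/(1319·196000) = 0.007193 mm
δ_BC = -13500·214/(271.7·196000) = -0.05425 mm
δ = Σδ_i = -0.04706 mm.

-0.0471 mm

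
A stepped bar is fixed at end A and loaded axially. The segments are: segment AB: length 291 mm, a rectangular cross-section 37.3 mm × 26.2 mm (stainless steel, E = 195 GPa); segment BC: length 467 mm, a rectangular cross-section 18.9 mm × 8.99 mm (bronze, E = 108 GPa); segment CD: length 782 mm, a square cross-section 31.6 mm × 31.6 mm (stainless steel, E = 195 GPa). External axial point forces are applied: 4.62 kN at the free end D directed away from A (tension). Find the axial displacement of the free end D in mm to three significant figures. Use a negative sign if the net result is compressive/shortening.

Internal axial forces (sectioning from the free end, tension +): N_CD = 4.62 kN, N_BC = 4.62 kN, N_AB = 4.62 kN.
A_AB = 977.3 mm².
A_BC = 169.9 mm².
A_CD = 998.6 mm².
δ_AB = 4620·291/(977.3·195000) = 0.007055 mm
δ_BC = 4620·467/(169.9·108000) = 0.1176 mm
δ_CD = 4620·782/(998.6·195000) = 0.01855 mm
δ = Σδ_i = 0.1432 mm.

0.143 mm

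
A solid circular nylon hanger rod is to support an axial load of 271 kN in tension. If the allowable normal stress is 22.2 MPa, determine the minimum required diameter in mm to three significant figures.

125 mm

Required area A ≥ P/σ_allow = 271000/22.2 = 12210 mm².
For a solid circular section, d ≥ √(4A/π) = 124.7 mm.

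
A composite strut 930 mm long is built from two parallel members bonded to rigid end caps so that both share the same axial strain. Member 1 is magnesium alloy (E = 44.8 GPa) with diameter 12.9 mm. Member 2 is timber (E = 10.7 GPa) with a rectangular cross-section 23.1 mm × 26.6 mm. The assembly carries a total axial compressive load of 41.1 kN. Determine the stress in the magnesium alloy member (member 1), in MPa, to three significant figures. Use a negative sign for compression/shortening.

-148 MPa

A_1 = 130.7 mm².
A_2 = 614.5 mm².
Equal strain + equilibrium ⇒ each member carries load in proportion to AE: A₁E₁ = 5855000 N, A₂E₂ = 6575000 N, ΣAE = 12430000 N.
σ₁ = P·E₁/ΣAE = -41100·44800/12430000 = -148.1 MPa.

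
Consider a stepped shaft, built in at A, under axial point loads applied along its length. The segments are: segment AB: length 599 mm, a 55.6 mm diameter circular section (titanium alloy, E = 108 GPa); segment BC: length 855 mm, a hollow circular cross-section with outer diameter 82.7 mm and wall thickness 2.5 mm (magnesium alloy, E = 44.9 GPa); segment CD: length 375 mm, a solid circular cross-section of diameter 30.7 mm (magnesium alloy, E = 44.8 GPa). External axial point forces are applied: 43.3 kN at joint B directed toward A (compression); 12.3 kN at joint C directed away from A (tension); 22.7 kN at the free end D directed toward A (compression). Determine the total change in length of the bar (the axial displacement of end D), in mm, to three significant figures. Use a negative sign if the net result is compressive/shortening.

-0.694 mm

Internal axial forces (sectioning from the free end, tension +): N_CD = -22.7 kN, N_BC = -10.4 kN, N_AB = -53.7 kN.
A_AB = 2428 mm².
A_BC = 629.9 mm².
A_CD = 740.2 mm².
δ_AB = -53700·599/(2428·108000) = -0.1227 mm
δ_BC = -10400·855/(629.9·44900) = -0.3144 mm
δ_CD = -22700·375/(740.2·44800) = -0.2567 mm
δ = Σδ_i = -0.6938 mm.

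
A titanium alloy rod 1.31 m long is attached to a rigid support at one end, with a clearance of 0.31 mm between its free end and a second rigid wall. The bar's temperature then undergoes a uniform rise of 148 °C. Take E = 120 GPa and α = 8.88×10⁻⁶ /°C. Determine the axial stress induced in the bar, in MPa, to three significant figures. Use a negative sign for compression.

Free thermal expansion αLΔT = 8.88e-6 · 1310 · 148 = 1.722 mm.
The walls engage after the gap closes; constrained expansion = 1.722 − 0.31 = 1.412 mm.
The walls impose strain ε = −(1.412)/1310 = -1.0776e-03; σ = Eε = 120000 · -1.0776e-03 = -129.3 MPa.

-129 MPa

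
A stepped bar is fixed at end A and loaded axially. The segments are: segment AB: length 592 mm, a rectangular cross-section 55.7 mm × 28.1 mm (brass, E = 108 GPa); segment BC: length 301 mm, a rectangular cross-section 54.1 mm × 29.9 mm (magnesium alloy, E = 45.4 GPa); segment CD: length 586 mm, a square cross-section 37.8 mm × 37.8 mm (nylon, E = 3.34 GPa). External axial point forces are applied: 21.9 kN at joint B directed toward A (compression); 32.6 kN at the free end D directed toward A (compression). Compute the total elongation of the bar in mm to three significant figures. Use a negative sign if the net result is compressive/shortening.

Internal axial forces (sectioning from the free end, tension +): N_CD = -32.6 kN, N_BC = -32.6 kN, N_AB = -54.5 kN.
A_AB = 1565 mm².
A_BC = 1618 mm².
A_CD = 1429 mm².
δ_AB = -54500·592/(1565·108000) = -0.1909 mm
δ_BC = -32600·301/(1618·45400) = -0.1336 mm
δ_CD = -32600·586/(1429·3340) = -4.003 mm
δ = Σδ_i = -4.327 mm.

-4.33 mm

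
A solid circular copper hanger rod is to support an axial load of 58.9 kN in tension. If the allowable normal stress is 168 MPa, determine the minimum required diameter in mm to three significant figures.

Required area A ≥ P/σ_allow = 58900/168 = 350.6 mm².
For a solid circular section, d ≥ √(4A/π) = 21.13 mm.

21.1 mm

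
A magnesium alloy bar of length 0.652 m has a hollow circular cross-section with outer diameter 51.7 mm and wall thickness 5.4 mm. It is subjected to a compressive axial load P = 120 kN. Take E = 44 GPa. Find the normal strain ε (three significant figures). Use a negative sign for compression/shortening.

-0.00347

A = 785.5 mm².
σ = N/A = -152.8 MPa; ε = σ/E = -152.8/44000 = -3.472e-03.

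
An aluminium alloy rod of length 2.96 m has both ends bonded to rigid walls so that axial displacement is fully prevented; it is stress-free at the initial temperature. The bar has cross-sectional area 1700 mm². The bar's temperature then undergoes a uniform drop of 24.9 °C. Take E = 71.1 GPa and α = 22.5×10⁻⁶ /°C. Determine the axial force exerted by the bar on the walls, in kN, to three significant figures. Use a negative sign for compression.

Free thermal expansion αLΔT = 22.5e-6 · 2960 · -24.9 = -1.658 mm.
The walls impose strain ε = −(-1.658)/2960 = 5.6025e-04; σ = Eε = 71100 · 5.6025e-04 = 39.83 MPa.
Wall reaction R = σ·A = 39.83·1700 = 67720 N = 67.72 kN.

67.7 kN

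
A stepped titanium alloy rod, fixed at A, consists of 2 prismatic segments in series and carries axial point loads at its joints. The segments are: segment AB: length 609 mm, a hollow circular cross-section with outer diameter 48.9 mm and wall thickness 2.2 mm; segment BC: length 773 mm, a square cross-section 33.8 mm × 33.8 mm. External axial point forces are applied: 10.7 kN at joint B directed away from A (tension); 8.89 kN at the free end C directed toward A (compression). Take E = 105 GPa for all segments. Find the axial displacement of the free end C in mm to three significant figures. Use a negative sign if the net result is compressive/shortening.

Internal axial forces (sectioning from the free end, tension +): N_BC = -8.89 kN, N_AB = 1.81 kN.
A_AB = 322.8 mm².
A_BC = 1142 mm².
δ_AB = 1810·609/(322.8·105000) = 0.03252 mm
δ_BC = -8890·773/(1142·105000) = -0.05729 mm
δ = Σδ_i = -0.02476 mm.

-0.0248 mm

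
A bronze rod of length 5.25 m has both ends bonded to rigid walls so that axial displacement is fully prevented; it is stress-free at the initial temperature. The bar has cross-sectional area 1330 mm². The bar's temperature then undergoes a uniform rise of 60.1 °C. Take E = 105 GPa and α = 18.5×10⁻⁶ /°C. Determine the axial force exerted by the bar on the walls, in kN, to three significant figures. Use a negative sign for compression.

-155 kN

Free thermal expansion αLΔT = 18.5e-6 · 5250 · 60.1 = 5.837 mm.
The walls impose strain ε = −(5.837)/5250 = -1.1118e-03; σ = Eε = 105000 · -1.1118e-03 = -116.7 MPa.
Wall reaction R = σ·A = -116.7·1330 = -155300 N = -155.3 kN.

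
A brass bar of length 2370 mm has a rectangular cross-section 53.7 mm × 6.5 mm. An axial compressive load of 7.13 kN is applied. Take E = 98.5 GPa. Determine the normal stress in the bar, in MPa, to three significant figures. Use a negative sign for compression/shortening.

-20.4 MPa

A = 349.1 mm².
σ = N/A = -7130/349.1 = -20.43 MPa.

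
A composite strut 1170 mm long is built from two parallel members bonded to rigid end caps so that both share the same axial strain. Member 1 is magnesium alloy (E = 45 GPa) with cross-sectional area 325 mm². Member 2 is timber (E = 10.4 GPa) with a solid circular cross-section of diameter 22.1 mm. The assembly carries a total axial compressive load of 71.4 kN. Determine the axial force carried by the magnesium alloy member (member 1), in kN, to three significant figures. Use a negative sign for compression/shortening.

-56.1 kN

A_2 = 383.6 mm².
Equal strain + equilibrium ⇒ each member carries load in proportion to AE: A₁E₁ = 14620000 N, A₂E₂ = 3989000 N, ΣAE = 18610000 N.
F₁ = P·A₁E₁/ΣAE = -71400·14620000/18610000 = -56100 N.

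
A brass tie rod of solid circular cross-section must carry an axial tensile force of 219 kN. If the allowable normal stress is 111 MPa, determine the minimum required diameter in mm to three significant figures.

50.1 mm

Required area A ≥ P/σ_allow = 219000/111 = 1973 mm².
For a solid circular section, d ≥ √(4A/π) = 50.12 mm.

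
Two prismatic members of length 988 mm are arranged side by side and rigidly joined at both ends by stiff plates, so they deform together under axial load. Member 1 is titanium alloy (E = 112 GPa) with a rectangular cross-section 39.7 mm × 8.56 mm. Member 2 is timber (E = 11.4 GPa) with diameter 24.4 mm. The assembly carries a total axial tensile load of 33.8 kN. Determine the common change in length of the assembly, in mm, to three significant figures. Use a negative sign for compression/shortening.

A_1 = 339.8 mm².
A_2 = 467.6 mm².
Equal strain + equilibrium ⇒ each member carries load in proportion to AE: A₁E₁ = 38060000 N, A₂E₂ = 5331000 N, ΣAE = 43390000 N.
δ = PL/ΣAE = 33800·988/43390000 = 0.7696 mm.

0.770 mm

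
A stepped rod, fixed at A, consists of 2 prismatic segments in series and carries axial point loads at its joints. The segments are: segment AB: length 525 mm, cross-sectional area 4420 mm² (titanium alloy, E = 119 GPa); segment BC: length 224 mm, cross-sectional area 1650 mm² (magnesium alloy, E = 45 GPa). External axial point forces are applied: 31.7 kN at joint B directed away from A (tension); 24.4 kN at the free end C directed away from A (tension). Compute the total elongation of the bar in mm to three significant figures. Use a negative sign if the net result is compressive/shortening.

0.130 mm

Internal axial forces (sectioning from the free end, tension +): N_BC = 24.4 kN, N_AB = 56.1 kN.
δ_AB = 56100·525/(4420·119000) = 0.056 mm
δ_BC = 24400·224/(1650·45000) = 0.07361 mm
δ = Σδ_i = 0.1296 mm.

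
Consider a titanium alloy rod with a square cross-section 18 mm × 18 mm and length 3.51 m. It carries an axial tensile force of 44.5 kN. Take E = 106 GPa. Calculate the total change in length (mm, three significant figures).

A = 324 mm².
δ_mech = NL/(AE) = 44500·3510/(324·106000) = 4.548 mm.

4.55 mm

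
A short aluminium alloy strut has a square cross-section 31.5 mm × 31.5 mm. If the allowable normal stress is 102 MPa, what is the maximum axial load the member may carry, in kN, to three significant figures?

101 kN

A = 992.2 mm².
P_max = σ_allow · A = 102 · 992.2 = 101200 N = 101.2 kN.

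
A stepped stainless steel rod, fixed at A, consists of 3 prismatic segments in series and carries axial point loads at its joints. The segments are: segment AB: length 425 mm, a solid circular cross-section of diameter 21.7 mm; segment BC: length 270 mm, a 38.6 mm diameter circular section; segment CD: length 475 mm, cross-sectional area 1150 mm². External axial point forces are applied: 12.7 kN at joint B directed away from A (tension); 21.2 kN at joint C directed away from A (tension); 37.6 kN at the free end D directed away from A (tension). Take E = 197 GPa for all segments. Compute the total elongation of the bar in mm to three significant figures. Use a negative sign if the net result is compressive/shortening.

0.565 mm

Internal axial forces (sectioning from the free end, tension +): N_CD = 37.6 kN, N_BC = 58.8 kN, N_AB = 71.5 kN.
A_AB = 369.8 mm².
A_BC = 1170 mm².
δ_AB = 71500·425/(369.8·197000) = 0.4171 mm
δ_BC = 58800·270/(1170·197000) = 0.06887 mm
δ_CD = 37600·475/(1150·197000) = 0.07883 mm
δ = Σδ_i = 0.5648 mm.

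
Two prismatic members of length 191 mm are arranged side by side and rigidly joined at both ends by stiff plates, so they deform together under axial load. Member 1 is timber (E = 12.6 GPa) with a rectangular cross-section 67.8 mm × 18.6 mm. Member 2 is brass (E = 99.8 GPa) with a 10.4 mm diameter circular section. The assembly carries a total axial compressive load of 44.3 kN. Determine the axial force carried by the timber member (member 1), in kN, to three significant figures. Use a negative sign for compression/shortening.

-28.9 kN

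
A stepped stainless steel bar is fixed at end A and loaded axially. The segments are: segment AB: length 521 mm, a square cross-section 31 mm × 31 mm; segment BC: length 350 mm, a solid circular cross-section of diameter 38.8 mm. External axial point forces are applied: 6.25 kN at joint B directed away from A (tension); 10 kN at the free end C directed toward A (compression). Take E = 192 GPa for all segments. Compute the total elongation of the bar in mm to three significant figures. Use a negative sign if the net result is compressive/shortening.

Internal axial forces (sectioning from the free end, tension +): N_BC = -10 kN, N_AB = -3.75 kN.
A_AB = 961 mm².
A_BC = 1182 mm².
δ_AB = -3750·521/(961·192000) = -0.01059 mm
δ_BC = -10000·350/(1182·192000) = -0.01542 mm
δ = Σδ_i = -0.02601 mm.

-0.0260 mm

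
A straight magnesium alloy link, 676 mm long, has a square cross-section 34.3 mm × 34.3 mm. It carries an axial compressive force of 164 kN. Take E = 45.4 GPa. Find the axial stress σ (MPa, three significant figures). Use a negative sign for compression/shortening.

A = 1176 mm².
σ = N/A = -164000/1176 = -139.4 MPa.

-139 MPa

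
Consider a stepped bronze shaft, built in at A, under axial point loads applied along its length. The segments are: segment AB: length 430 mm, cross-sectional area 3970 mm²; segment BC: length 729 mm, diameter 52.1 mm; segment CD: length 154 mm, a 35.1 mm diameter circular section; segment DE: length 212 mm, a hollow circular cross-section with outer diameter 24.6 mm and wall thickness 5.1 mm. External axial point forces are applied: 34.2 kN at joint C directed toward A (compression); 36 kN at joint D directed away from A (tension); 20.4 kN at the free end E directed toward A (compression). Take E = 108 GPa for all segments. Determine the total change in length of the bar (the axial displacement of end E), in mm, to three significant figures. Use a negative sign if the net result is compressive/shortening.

-0.183 mm

Internal axial forces (sectioning from the free end, tension +): N_DE = -20.4 kN, N_CD = 15.6 kN, N_BC = -18.6 kN, N_AB = -18.6 kN.
A_BC = 2132 mm².
A_CD = 967.6 mm².
A_DE = 312.4 mm².
δ_AB = -18600·430/(3970·108000) = -0.01865 mm
δ_BC = -18600·729/(2132·108000) = -0.05889 mm
δ_CD = 15600·154/(967.6·108000) = 0.02299 mm
δ_DE = -20400·212/(312.4·108000) = -0.1282 mm
δ = Σδ_i = -0.1827 mm.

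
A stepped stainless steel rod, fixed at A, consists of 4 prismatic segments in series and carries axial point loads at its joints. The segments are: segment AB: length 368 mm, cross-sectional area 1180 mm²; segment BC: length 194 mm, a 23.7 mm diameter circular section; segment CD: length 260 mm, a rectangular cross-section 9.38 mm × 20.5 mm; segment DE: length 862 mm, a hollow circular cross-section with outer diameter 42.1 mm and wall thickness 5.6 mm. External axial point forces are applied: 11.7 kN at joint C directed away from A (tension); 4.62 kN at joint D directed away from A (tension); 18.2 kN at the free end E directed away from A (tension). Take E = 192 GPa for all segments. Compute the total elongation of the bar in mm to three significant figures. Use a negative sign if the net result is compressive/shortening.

Internal axial forces (sectioning from the free end, tension +): N_DE = 18.2 kN, N_CD = 22.82 kN, N_BC = 34.52 kN, N_AB = 34.52 kN.
A_BC = 441.2 mm².
A_CD = 192.3 mm².
A_DE = 642.1 mm².
δ_AB = 34520·368/(1180·192000) = 0.05607 mm
δ_BC = 34520·194/(441.2·192000) = 0.07907 mm
δ_CD = 22820·260/(192.3·192000) = 0.1607 mm
δ_DE = 18200·862/(642.1·192000) = 0.1272 mm
δ = Σδ_i = 0.4231 mm.

0.423 mm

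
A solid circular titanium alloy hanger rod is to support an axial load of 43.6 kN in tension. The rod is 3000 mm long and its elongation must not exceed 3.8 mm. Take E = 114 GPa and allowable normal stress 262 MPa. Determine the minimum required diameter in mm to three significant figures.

19.6 mm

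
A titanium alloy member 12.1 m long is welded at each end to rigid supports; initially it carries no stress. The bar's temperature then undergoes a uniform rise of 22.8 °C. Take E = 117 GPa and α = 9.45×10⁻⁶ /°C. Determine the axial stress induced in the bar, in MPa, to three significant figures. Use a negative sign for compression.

Free thermal expansion αLΔT = 9.45e-6 · 12100 · 22.8 = 2.607 mm.
The walls impose strain ε = −(2.607)/12100 = -2.1546e-04; σ = Eε = 117000 · -2.1546e-04 = -25.21 MPa.

-25.2 MPa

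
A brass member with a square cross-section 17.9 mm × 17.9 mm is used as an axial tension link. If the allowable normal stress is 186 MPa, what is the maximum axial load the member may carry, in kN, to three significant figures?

A = 320.4 mm².
P_max = σ_allow · A = 186 · 320.4 = 59600 N = 59.6 kN.

59.6 kN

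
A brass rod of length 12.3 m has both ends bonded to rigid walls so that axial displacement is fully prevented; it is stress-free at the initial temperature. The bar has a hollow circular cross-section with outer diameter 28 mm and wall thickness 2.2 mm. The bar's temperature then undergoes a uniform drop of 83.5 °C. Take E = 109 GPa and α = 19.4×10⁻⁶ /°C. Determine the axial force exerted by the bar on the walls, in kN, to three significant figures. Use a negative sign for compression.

31.5 kN

Free thermal expansion αLΔT = 19.4e-6 · 12300 · -83.5 = -19.92 mm.
The walls impose strain ε = −(-19.92)/12300 = 1.6199e-03; σ = Eε = 109000 · 1.6199e-03 = 176.6 MPa.
Wall reaction R = σ·A = 176.6·178.3 = 31490 N = 31.49 kN.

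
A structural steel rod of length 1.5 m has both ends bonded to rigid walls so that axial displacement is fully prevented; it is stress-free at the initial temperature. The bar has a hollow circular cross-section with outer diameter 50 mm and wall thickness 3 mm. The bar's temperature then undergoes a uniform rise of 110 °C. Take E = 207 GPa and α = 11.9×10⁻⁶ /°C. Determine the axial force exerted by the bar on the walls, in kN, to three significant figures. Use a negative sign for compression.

Free thermal expansion αLΔT = 11.9e-6 · 1500 · 110 = 1.964 mm.
The walls impose strain ε = −(1.964)/1500 = -1.3090e-03; σ = Eε = 207000 · -1.3090e-03 = -271 MPa.
Wall reaction R = σ·A = -271·443 = -120000 N = -120 kN.

-120 kN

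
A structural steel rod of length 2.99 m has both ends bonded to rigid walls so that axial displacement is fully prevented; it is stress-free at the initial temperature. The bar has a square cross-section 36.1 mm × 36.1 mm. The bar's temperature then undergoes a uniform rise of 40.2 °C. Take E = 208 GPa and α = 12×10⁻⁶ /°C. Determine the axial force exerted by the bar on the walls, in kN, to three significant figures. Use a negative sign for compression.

Free thermal expansion αLΔT = 12e-6 · 2990 · 40.2 = 1.442 mm.
The walls impose strain ε = −(1.442)/2990 = -4.8240e-04; σ = Eε = 208000 · -4.8240e-04 = -100.3 MPa.
Wall reaction R = σ·A = -100.3·1303 = -130800 N = -130.8 kN.

-131 kN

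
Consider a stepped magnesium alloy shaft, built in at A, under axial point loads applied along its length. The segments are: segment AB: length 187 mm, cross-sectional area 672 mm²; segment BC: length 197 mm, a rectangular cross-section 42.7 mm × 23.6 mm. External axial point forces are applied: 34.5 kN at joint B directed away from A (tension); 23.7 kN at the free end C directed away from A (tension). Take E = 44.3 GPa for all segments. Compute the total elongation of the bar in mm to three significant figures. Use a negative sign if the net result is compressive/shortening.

Internal axial forces (sectioning from the free end, tension +): N_BC = 23.7 kN, N_AB = 58.2 kN.
A_BC = 1008 mm².
δ_AB = 58200·187/(672·44300) = 0.3656 mm
δ_BC = 23700·197/(1008·44300) = 0.1046 mm
δ = Σδ_i = 0.4702 mm.

0.470 mm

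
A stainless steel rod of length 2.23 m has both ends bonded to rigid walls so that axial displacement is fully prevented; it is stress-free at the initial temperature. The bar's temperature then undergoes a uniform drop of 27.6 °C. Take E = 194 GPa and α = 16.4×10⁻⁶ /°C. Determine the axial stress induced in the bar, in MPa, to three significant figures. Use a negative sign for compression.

Free thermal expansion αLΔT = 16.4e-6 · 2230 · -27.6 = -1.009 mm.
The walls impose strain ε = −(-1.009)/2230 = 4.5264e-04; σ = Eε = 194000 · 4.5264e-04 = 87.81 MPa.

87.8 MPa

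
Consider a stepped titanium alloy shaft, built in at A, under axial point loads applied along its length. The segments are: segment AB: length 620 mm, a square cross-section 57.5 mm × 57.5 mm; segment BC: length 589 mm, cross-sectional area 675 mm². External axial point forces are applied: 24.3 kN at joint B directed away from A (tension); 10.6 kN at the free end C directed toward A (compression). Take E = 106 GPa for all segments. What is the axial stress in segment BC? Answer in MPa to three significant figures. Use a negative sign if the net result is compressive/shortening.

Internal axial forces (sectioning from the free end, tension +): N_BC = -10.6 kN, N_AB = 13.7 kN.
σ_BC = N_BC/A_BC = -10600/675 = -15.7 MPa.

-15.7 MPa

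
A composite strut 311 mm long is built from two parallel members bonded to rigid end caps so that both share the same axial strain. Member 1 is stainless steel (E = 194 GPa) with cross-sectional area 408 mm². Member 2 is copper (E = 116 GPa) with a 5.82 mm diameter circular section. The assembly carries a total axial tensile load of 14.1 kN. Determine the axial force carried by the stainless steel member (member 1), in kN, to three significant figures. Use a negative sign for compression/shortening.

13.6 kN

A_2 = 26.6 mm².
Equal strain + equilibrium ⇒ each member carries load in proportion to AE: A₁E₁ = 79150000 N, A₂E₂ = 3086000 N, ΣAE = 82240000 N.
F₁ = P·A₁E₁/ΣAE = 14100·79150000/82240000 = 13570 N.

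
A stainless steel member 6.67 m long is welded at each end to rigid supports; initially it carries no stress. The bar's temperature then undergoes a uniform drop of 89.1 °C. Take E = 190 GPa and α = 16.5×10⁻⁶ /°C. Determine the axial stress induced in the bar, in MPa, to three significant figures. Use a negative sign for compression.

279 MPa

Free thermal expansion αLΔT = 16.5e-6 · 6670 · -89.1 = -9.806 mm.
The walls impose strain ε = −(-9.806)/6670 = 1.4701e-03; σ = Eε = 190000 · 1.4701e-03 = 279.3 MPa.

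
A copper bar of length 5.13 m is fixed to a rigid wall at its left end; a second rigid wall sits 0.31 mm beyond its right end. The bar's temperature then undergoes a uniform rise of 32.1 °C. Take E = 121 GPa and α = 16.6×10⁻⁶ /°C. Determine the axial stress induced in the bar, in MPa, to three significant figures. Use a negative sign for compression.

Free thermal expansion αLΔT = 16.6e-6 · 5130 · 32.1 = 2.734 mm.
The walls engage after the gap closes; constrained expansion = 2.734 − 0.31 = 2.424 mm.
The walls impose strain ε = −(2.424)/5130 = -4.7243e-04; σ = Eε = 121000 · -4.7243e-04 = -57.16 MPa.

-57.2 MPa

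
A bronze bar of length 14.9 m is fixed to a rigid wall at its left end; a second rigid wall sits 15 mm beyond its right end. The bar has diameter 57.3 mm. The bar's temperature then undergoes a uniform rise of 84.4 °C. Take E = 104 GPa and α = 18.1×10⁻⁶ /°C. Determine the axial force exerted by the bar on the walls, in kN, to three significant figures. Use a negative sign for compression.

Free thermal expansion αLΔT = 18.1e-6 · 14900 · 84.4 = 22.76 mm.
The walls engage after the gap closes; constrained expansion = 22.76 − 15 = 7.762 mm.
The walls impose strain ε = −(7.762)/14900 = -5.2093e-04; σ = Eε = 104000 · -5.2093e-04 = -54.18 MPa.
Wall reaction R = σ·A = -54.18·2579 = -139700 N = -139.7 kN.

-140 kN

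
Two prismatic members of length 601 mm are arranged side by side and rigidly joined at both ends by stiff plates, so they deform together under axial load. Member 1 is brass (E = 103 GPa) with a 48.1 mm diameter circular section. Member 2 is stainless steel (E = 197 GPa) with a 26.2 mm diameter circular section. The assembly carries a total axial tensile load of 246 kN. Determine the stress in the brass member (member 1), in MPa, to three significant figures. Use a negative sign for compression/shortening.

86.4 MPa

A_1 = 1817 mm².
A_2 = 539.1 mm².
Equal strain + equilibrium ⇒ each member carries load in proportion to AE: A₁E₁ = 187200000 N, A₂E₂ = 106200000 N, ΣAE = 293400000 N.
σ₁ = P·E₁/ΣAE = 246000·103000/293400000 = 86.37 MPa.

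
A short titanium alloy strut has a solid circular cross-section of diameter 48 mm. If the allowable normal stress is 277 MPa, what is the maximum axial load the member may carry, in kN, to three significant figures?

A = 1810 mm².
P_max = σ_allow · A = 277 · 1810 = 501200 N = 501.2 kN.

501 kN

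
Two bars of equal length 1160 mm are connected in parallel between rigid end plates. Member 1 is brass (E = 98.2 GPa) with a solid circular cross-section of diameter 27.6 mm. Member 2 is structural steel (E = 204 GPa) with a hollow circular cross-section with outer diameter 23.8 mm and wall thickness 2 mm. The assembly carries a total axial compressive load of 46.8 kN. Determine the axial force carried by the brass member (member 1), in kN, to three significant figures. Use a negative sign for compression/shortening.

-31.7 kN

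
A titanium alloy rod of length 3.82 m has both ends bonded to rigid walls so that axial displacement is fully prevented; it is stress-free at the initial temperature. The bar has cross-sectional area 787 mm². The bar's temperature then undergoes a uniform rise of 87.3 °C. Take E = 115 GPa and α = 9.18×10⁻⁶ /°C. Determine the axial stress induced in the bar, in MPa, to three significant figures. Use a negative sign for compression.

-92.2 MPa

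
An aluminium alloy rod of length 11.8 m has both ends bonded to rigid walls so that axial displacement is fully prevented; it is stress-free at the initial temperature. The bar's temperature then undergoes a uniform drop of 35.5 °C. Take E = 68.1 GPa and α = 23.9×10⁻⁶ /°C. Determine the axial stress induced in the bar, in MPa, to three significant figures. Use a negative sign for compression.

57.8 MPa

Free thermal expansion αLΔT = 23.9e-6 · 11800 · -35.5 = -10.01 mm.
The walls impose strain ε = −(-10.01)/11800 = 8.4845e-04; σ = Eε = 68100 · 8.4845e-04 = 57.78 MPa.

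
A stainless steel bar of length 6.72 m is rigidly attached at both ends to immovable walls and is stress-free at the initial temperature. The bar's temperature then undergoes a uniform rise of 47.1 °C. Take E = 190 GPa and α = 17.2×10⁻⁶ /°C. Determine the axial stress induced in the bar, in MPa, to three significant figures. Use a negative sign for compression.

-154 MPa

Free thermal expansion αLΔT = 17.2e-6 · 6720 · 47.1 = 5.444 mm.
The walls impose strain ε = −(5.444)/6720 = -8.1012e-04; σ = Eε = 190000 · -8.1012e-04 = -153.9 MPa.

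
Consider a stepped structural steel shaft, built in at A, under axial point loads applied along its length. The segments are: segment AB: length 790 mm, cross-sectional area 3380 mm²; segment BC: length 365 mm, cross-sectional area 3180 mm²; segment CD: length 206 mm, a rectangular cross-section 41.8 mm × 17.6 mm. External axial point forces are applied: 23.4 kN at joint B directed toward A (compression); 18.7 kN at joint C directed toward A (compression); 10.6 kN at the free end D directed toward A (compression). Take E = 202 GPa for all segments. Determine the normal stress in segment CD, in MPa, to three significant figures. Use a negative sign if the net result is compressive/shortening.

-14.4 MPa

Internal axial forces (sectioning from the free end, tension +): N_CD = -10.6 kN, N_BC = -29.3 kN, N_AB = -52.7 kN.
A_CD = 735.7 mm².
σ_CD = N_CD/A_CD = -10600/735.7 = -14.41 MPa.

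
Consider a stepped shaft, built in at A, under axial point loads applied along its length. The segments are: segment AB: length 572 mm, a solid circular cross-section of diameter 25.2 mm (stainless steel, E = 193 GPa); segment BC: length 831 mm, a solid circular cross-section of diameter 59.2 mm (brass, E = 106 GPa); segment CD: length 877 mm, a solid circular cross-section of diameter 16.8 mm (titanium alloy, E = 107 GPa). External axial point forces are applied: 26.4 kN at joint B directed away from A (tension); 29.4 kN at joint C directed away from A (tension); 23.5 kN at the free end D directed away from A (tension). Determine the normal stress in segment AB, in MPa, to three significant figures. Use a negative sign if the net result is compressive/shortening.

Internal axial forces (sectioning from the free end, tension +): N_CD = 23.5 kN, N_BC = 52.9 kN, N_AB = 79.3 kN.
A_AB = 498.8 mm².
σ_AB = N_AB/A_AB = 79300/498.8 = 159 MPa.

159 MPa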